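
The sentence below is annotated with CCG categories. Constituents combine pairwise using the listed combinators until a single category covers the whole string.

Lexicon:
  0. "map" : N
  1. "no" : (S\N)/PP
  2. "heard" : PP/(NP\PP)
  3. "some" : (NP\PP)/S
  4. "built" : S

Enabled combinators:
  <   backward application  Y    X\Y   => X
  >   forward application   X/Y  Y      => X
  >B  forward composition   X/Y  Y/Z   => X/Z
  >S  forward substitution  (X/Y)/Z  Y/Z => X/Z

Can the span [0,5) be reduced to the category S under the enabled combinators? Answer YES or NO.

YES

[0,5] S   <
  [0,1] "map" : N
  [1,5] S\N   >
    [1,2] "no" : (S\N)/PP
    [2,5] PP   >
      [2,3] "heard" : PP/(NP\PP)
      [3,5] NP\PP   >
        [3,4] "some" : (NP\PP)/S
        [4,5] "built" : S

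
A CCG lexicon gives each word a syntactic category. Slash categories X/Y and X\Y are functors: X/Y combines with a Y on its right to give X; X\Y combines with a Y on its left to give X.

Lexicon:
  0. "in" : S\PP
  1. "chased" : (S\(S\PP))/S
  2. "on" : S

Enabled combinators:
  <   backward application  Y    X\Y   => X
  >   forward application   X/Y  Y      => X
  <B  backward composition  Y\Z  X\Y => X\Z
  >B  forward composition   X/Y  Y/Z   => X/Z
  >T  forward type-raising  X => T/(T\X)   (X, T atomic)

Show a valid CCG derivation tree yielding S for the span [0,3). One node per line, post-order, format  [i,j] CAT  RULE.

[0,3] S   <
  [0,1] "in" : S\PP
  [1,3] S\(S\PP)   >
    [1,2] "chased" : (S\(S\PP))/S
    [2,3] "on" : S

[0,1] S\PP  lex  "in"
[1,2] (S\(S\PP))/S  lex  "chased"
[2,3] S  lex  "on"
[1,3] S\(S\PP)  >  k=2
[0,3] S  <  k=1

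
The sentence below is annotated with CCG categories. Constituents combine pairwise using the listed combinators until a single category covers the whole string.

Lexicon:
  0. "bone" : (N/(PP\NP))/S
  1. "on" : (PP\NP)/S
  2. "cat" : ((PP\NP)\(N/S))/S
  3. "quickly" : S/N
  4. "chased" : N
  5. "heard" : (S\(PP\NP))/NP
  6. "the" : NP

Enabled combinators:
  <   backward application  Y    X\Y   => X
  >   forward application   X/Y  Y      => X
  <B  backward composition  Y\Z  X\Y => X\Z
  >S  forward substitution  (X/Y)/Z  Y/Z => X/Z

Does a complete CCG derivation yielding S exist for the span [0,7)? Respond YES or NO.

[0,7] S   <
  [0,5] PP\NP   <
    [0,2] N/S   >S
      [0,1] "bone" : (N/(PP\NP))/S
      [1,2] "on" : (PP\NP)/S
    [2,5] (PP\NP)\(N/S)   >
      [2,3] "cat" : ((PP\NP)\(N/S))/S
      [3,5] S   >
        [3,4] "quickly" : S/N
        [4,5] "chased" : N
  [5,7] S\(PP\NP)   >
    [5,6] "heard" : (S\(PP\NP))/NP
    [6,7] "the" : NP

YES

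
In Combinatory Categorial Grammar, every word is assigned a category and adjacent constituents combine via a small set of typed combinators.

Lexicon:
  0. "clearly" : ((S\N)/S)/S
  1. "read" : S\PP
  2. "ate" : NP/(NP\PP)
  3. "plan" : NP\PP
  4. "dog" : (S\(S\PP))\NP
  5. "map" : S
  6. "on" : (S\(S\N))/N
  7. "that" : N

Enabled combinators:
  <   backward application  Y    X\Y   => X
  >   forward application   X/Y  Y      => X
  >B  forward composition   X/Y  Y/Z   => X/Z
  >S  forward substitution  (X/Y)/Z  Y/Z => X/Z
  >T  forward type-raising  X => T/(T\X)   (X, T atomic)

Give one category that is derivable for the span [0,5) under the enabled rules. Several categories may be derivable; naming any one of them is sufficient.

(S\N)/S

[0,8] S   <
  [0,6] S\N   >
    [0,5] (S\N)/S   >
      [0,1] "clearly" : ((S\N)/S)/S
      [1,5] S   <
        [1,2] "read" : S\PP
        [2,5] S\(S\PP)   <
          [2,4] NP   >
            [2,3] "ate" : NP/(NP\PP)
            [3,4] "plan" : NP\PP
          [4,5] "dog" : (S\(S\PP))\NP
    [5,6] "map" : S
  [6,8] S\(S\N)   >
    [6,7] "on" : (S\(S\N))/N
    [7,8] "that" : N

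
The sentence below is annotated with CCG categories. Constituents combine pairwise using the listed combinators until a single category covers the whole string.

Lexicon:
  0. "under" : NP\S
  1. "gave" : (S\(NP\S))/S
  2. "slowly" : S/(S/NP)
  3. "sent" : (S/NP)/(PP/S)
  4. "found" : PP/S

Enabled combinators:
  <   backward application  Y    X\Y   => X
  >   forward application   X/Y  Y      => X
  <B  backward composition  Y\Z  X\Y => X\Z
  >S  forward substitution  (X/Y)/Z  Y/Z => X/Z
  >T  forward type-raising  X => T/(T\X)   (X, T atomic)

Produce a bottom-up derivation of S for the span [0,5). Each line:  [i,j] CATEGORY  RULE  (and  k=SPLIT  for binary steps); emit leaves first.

[0,1] NP\S  lex  "under"
[1,2] (S\(NP\S))/S  lex  "gave"
[2,3] S/(S/NP)  lex  "slowly"
[3,4] (S/NP)/(PP/S)  lex  "sent"
[4,5] PP/S  lex  "found"
[3,5] S/NP  >  k=4
[2,5] S  >  k=3
[1,5] S\(NP\S)  >  k=2
[0,5] S  <  k=1

[0,5] S   <
  [0,1] "under" : NP\S
  [1,5] S\(NP\S)   >
    [1,2] "gave" : (S\(NP\S))/S
    [2,5] S   >
      [2,3] "slowly" : S/(S/NP)
      [3,5] S/NP   >
        [3,4] "sent" : (S/NP)/(PP/S)
        [4,5] "found" : PP/S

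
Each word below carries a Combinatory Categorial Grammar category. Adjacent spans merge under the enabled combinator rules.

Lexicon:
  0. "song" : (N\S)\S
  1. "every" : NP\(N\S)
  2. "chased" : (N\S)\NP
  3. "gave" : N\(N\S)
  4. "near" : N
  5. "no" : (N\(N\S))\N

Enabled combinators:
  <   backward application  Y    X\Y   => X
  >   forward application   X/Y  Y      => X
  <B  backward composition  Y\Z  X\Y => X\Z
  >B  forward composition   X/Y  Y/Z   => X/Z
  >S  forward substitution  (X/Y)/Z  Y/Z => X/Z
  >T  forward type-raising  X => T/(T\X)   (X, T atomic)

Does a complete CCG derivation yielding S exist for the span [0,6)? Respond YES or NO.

(N\S)\S NP\(N\S) (N\S)\NP N\(N\S) N (N\(N\S))\N
CKY chart[0,6] = {N, N/(N\N), NP/(NP\N), PP/(PP\N), S/(S\N)}; S ∉ chart

NO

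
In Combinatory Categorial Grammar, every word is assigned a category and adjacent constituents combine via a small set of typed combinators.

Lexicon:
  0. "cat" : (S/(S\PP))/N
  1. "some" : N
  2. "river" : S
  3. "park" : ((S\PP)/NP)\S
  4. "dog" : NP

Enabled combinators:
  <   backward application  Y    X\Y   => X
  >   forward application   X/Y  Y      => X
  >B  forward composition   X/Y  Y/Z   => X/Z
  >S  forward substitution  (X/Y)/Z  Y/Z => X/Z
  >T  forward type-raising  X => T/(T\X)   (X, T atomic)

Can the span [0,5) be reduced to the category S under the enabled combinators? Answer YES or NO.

YES

[0,5] S   >
  [0,2] S/(S\PP)   >
    [0,1] "cat" : (S/(S\PP))/N
    [1,2] "some" : N
  [2,5] S\PP   >
    [2,4] (S\PP)/NP   <
      [2,3] "river" : S
      [3,4] "park" : ((S\PP)/NP)\S
    [4,5] "dog" : NP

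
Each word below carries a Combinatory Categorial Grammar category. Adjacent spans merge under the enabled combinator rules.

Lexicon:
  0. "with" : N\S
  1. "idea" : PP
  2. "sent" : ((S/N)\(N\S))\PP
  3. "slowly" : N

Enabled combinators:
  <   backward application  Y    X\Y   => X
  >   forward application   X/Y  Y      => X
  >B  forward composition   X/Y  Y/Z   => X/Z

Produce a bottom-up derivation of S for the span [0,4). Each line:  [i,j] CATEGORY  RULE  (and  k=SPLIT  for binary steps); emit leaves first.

[0,4] S   >
  [0,3] S/N   <
    [0,1] "with" : N\S
    [1,3] (S/N)\(N\S)   <
      [1,2] "idea" : PP
      [2,3] "sent" : ((S/N)\(N\S))\PP
  [3,4] "slowly" : N

[0,1] N\S  lex  "with"
[1,2] PP  lex  "idea"
[2,3] ((S/N)\(N\S))\PP  lex  "sent"
[1,3] (S/N)\(N\S)  <  k=2
[0,3] S/N  <  k=1
[3,4] N  lex  "slowly"
[0,4] S  >  k=3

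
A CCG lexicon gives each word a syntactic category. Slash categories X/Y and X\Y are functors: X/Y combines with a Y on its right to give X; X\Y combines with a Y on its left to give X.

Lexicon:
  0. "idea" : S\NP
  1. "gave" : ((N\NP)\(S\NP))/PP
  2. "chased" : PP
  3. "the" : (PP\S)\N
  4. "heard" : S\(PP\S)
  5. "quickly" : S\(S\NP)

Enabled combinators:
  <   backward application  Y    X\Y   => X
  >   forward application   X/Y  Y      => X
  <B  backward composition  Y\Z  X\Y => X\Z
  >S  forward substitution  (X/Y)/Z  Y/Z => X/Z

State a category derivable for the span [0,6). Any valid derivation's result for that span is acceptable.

S

[0,6] S   <
  [0,5] S\NP   <B
    [0,3] N\NP   <
      [0,1] "idea" : S\NP
      [1,3] (N\NP)\(S\NP)   >
        [1,2] "gave" : ((N\NP)\(S\NP))/PP
        [2,3] "chased" : PP
    [3,5] S\N   <B
      [3,4] "the" : (PP\S)\N
      [4,5] "heard" : S\(PP\S)
  [5,6] "quickly" : S\(S\NP)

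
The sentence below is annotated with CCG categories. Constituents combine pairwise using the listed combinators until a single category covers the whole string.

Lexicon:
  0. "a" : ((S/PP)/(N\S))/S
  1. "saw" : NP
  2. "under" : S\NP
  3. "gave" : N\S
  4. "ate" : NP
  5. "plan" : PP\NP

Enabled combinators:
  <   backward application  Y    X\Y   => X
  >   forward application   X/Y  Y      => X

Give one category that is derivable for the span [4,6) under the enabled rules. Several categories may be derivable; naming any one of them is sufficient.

[0,6] S   >
  [0,4] S/PP   >
    [0,3] (S/PP)/(N\S)   >
      [0,1] "a" : ((S/PP)/(N\S))/S
      [1,3] S   <
        [1,2] "saw" : NP
        [2,3] "under" : S\NP
    [3,4] "gave" : N\S
  [4,6] PP   <
    [4,5] "ate" : NP
    [5,6] "plan" : PP\NP

PP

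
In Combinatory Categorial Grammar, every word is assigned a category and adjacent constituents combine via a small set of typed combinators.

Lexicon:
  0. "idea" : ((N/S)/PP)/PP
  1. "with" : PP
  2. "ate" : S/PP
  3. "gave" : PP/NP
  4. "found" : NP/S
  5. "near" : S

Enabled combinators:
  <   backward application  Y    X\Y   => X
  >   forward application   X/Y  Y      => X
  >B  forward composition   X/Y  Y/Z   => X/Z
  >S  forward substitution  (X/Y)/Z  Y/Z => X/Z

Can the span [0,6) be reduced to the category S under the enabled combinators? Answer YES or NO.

NO

((N/S)/PP)/PP PP S/PP PP/NP NP/S S
CKY chart[0,6] = {N}; S ∉ chart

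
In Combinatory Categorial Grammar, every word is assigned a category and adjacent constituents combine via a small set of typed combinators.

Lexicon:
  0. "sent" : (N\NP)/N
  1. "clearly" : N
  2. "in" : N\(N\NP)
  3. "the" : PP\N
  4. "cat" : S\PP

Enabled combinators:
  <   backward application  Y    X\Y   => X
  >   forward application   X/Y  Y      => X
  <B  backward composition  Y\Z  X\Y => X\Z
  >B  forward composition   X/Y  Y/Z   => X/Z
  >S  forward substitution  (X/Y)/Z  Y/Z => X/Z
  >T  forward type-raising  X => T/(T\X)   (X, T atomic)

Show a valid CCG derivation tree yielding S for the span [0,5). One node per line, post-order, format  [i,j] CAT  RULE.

[0,1] (N\NP)/N  lex  "sent"
[1,2] N  lex  "clearly"
[0,2] N\NP  >  k=1
[2,3] N\(N\NP)  lex  "in"
[0,3] N  <  k=2
[3,4] PP\N  lex  "the"
[4,5] S\PP  lex  "cat"
[3,5] S\N  <B  k=4
[0,5] S  <  k=3

[0,5] S   <
  [0,3] N   <
    [0,2] N\NP   >
      [0,1] "sent" : (N\NP)/N
      [1,2] "clearly" : N
    [2,3] "in" : N\(N\NP)
  [3,5] S\N   <B
    [3,4] "the" : PP\N
    [4,5] "cat" : S\PP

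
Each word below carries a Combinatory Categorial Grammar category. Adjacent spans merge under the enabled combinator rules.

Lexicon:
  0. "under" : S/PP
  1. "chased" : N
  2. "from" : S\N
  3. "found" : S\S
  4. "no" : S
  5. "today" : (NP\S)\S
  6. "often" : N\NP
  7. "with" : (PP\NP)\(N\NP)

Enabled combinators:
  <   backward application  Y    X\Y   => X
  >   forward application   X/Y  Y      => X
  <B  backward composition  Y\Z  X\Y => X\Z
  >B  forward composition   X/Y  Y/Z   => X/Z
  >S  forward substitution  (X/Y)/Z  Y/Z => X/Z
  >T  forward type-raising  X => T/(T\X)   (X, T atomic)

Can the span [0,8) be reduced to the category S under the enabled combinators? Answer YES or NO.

YES

[0,8] S   >
  [0,1] "under" : S/PP
  [1,8] PP   <
    [1,3] S   <
      [1,2] "chased" : N
      [2,3] "from" : S\N
    [3,8] PP\S   <B
      [3,4] "found" : S\S
      [4,8] PP\S   <B
        [4,6] NP\S   <
          [4,5] "no" : S
          [5,6] "today" : (NP\S)\S
        [6,8] PP\NP   <
          [6,7] "often" : N\NP
          [7,8] "with" : (PP\NP)\(N\NP)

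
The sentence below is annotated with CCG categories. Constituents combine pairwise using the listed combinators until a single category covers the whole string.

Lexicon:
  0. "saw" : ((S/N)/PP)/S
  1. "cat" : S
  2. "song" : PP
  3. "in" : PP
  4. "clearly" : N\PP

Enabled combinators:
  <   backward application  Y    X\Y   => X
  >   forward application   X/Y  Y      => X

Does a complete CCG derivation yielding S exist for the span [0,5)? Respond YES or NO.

[0,5] S   >
  [0,3] S/N   >
    [0,2] (S/N)/PP   >
      [0,1] "saw" : ((S/N)/PP)/S
      [1,2] "cat" : S
    [2,3] "song" : PP
  [3,5] N   <
    [3,4] "in" : PP
    [4,5] "clearly" : N\PP

YES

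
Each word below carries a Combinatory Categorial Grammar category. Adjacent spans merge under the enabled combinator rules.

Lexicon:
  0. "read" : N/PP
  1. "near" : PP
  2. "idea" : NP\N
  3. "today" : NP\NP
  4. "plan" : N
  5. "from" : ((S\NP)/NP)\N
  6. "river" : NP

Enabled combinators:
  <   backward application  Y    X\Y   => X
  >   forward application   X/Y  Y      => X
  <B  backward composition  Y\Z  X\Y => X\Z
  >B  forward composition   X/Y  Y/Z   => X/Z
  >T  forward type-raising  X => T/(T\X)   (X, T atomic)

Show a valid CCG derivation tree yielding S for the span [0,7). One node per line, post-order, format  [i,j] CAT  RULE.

[0,7] S   <
  [0,4] NP   <
    [0,2] N   >
      [0,1] "read" : N/PP
      [1,2] "near" : PP
    [2,4] NP\N   <B
      [2,3] "idea" : NP\N
      [3,4] "today" : NP\NP
  [4,7] S\NP   >
    [4,6] (S\NP)/NP   <
      [4,5] "plan" : N
      [5,6] "from" : ((S\NP)/NP)\N
    [6,7] "river" : NP

[0,1] N/PP  lex  "read"
[1,2] PP  lex  "near"
[0,2] N  >  k=1
[2,3] NP\N  lex  "idea"
[3,4] NP\NP  lex  "today"
[2,4] NP\N  <B  k=3
[0,4] NP  <  k=2
[4,5] N  lex  "plan"
[5,6] ((S\NP)/NP)\N  lex  "from"
[4,6] (S\NP)/NP  <  k=5
[6,7] NP  lex  "river"
[4,7] S\NP  >  k=6
[0,7] S  <  k=4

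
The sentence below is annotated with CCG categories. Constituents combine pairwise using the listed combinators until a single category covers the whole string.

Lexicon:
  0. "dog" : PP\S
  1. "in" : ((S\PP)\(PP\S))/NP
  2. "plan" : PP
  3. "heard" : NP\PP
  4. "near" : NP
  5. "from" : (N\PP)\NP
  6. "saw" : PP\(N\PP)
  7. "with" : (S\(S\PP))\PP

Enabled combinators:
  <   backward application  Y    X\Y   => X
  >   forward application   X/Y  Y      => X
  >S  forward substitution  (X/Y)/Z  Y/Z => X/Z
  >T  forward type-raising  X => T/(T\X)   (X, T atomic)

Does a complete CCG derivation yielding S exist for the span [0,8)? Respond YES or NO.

YES

[0,8] S   <
  [0,4] S\PP   <
    [0,1] "dog" : PP\S
    [1,4] (S\PP)\(PP\S)   >
      [1,2] "in" : ((S\PP)\(PP\S))/NP
      [2,4] NP   >
        [2,3] NP/(NP\PP)   >T
          [2,3] "plan" : PP
        [3,4] "heard" : NP\PP
  [4,8] S\(S\PP)   <
    [4,7] PP   <
      [4,6] N\PP   <
        [4,5] "near" : NP
        [5,6] "from" : (N\PP)\NP
      [6,7] "saw" : PP\(N\PP)
    [7,8] "with" : (S\(S\PP))\PP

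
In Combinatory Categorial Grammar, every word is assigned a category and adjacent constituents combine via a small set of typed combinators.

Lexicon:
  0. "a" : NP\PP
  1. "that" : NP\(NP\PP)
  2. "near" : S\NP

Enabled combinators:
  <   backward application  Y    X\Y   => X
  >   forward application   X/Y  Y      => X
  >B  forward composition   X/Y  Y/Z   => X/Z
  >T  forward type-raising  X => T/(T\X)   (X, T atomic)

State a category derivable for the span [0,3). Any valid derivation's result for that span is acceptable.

[0,3] S   <
  [0,2] NP   <
    [0,1] "a" : NP\PP
    [1,2] "that" : NP\(NP\PP)
  [2,3] "near" : S\NP

S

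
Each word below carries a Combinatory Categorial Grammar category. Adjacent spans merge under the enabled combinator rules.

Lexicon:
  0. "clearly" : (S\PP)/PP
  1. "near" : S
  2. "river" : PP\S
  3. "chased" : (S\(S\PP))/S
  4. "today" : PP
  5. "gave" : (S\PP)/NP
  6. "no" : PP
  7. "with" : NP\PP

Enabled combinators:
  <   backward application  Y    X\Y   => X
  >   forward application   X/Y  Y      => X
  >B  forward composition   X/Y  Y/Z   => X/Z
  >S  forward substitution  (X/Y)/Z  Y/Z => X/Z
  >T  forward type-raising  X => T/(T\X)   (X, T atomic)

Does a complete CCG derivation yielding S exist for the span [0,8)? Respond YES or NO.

[0,8] S   <
  [0,3] S\PP   >
    [0,1] "clearly" : (S\PP)/PP
    [1,3] PP   <
      [1,2] "near" : S
      [2,3] "river" : PP\S
  [3,8] S\(S\PP)   >
    [3,4] "chased" : (S\(S\PP))/S
    [4,8] S   <
      [4,5] "today" : PP
      [5,8] S\PP   >
        [5,6] "gave" : (S\PP)/NP
        [6,8] NP   >
          [6,7] NP/(NP\PP)   >T
            [6,7] "no" : PP
          [7,8] "with" : NP\PP

YES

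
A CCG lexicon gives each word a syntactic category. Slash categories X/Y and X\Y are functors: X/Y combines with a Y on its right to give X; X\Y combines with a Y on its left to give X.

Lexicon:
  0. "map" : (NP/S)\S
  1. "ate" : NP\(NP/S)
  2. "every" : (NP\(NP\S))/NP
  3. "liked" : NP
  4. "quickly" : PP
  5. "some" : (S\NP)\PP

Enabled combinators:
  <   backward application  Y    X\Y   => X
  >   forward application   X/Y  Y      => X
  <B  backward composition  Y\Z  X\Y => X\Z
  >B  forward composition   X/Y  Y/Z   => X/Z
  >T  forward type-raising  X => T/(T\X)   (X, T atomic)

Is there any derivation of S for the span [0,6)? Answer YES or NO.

[0,6] S   <
  [0,4] NP   <
    [0,2] NP\S   <B
      [0,1] "map" : (NP/S)\S
      [1,2] "ate" : NP\(NP/S)
    [2,4] NP\(NP\S)   >
      [2,3] "every" : (NP\(NP\S))/NP
      [3,4] "liked" : NP
  [4,6] S\NP   <
    [4,5] "quickly" : PP
    [5,6] "some" : (S\NP)\PP

YES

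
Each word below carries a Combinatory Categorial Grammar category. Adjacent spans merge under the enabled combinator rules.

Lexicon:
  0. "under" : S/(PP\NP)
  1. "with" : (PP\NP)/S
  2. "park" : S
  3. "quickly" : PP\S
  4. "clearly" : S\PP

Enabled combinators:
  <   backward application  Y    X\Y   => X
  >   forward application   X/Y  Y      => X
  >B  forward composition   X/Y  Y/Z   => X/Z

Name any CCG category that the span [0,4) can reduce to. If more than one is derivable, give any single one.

[0,5] S   <
  [0,4] PP   <
    [0,3] S   >
      [0,1] "under" : S/(PP\NP)
      [1,3] PP\NP   >
        [1,2] "with" : (PP\NP)/S
        [2,3] "park" : S
    [3,4] "quickly" : PP\S
  [4,5] "clearly" : S\PP

PP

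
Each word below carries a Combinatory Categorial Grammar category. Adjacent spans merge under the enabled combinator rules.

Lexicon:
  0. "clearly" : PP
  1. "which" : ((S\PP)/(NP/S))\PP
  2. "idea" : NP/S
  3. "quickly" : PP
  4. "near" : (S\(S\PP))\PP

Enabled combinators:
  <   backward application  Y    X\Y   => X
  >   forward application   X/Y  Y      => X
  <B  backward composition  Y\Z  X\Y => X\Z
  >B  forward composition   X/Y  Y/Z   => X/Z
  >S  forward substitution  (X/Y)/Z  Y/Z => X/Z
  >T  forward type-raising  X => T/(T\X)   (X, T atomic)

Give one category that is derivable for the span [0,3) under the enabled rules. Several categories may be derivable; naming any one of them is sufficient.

S\PP

[0,5] S   <
  [0,3] S\PP   >
    [0,2] (S\PP)/(NP/S)   <
      [0,1] "clearly" : PP
      [1,2] "which" : ((S\PP)/(NP/S))\PP
    [2,3] "idea" : NP/S
  [3,5] S\(S\PP)   <
    [3,4] "quickly" : PP
    [4,5] "near" : (S\(S\PP))\PP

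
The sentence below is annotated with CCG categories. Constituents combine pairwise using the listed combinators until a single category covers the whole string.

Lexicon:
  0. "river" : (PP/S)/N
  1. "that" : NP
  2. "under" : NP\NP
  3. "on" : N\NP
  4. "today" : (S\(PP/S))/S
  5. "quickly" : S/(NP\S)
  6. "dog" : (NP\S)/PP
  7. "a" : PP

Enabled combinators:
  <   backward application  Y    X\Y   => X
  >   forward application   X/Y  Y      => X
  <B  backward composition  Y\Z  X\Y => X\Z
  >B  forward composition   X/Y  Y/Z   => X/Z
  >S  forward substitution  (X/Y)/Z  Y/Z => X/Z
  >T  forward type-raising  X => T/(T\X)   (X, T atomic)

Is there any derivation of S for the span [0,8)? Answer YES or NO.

[0,8] S   <
  [0,4] PP/S   >
    [0,1] "river" : (PP/S)/N
    [1,4] N   <
      [1,2] "that" : NP
      [2,4] N\NP   <B
        [2,3] "under" : NP\NP
        [3,4] "on" : N\NP
  [4,8] S\(PP/S)   >
    [4,5] "today" : (S\(PP/S))/S
    [5,8] S   >
      [5,6] "quickly" : S/(NP\S)
      [6,8] NP\S   >
        [6,7] "dog" : (NP\S)/PP
        [7,8] "a" : PP

YES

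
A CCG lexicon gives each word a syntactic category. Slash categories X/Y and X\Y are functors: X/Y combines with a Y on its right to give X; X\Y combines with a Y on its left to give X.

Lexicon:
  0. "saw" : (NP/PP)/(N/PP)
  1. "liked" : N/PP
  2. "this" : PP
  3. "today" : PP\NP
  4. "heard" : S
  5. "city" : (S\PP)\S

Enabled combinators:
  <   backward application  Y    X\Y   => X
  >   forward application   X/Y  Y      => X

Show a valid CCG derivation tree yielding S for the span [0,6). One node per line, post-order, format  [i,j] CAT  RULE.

[0,1] (NP/PP)/(N/PP)  lex  "saw"
[1,2] N/PP  lex  "liked"
[0,2] NP/PP  >  k=1
[2,3] PP  lex  "this"
[0,3] NP  >  k=2
[3,4] PP\NP  lex  "today"
[0,4] PP  <  k=3
[4,5] S  lex  "heard"
[5,6] (S\PP)\S  lex  "city"
[4,6] S\PP  <  k=5
[0,6] S  <  k=4

[0,6] S   <
  [0,4] PP   <
    [0,3] NP   >
      [0,2] NP/PP   >
        [0,1] "saw" : (NP/PP)/(N/PP)
        [1,2] "liked" : N/PP
      [2,3] "this" : PP
    [3,4] "today" : PP\NP
  [4,6] S\PP   <
    [4,5] "heard" : S
    [5,6] "city" : (S\PP)\S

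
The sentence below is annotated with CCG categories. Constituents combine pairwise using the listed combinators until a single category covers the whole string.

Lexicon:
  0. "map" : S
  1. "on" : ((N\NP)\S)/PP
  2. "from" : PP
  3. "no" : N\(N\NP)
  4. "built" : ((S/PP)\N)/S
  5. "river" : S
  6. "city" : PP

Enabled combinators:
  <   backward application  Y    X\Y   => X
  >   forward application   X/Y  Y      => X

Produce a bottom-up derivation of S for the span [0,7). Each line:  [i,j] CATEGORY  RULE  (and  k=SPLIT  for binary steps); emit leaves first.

[0,7] S   >
  [0,6] S/PP   <
    [0,4] N   <
      [0,3] N\NP   <
        [0,1] "map" : S
        [1,3] (N\NP)\S   >
          [1,2] "on" : ((N\NP)\S)/PP
          [2,3] "from" : PP
      [3,4] "no" : N\(N\NP)
    [4,6] (S/PP)\N   >
      [4,5] "built" : ((S/PP)\N)/S
      [5,6] "river" : S
  [6,7] "city" : PP

[0,1] S  lex  "map"
[1,2] ((N\NP)\S)/PP  lex  "on"
[2,3] PP  lex  "from"
[1,3] (N\NP)\S  >  k=2
[0,3] N\NP  <  k=1
[3,4] N\(N\NP)  lex  "no"
[0,4] N  <  k=3
[4,5] ((S/PP)\N)/S  lex  "built"
[5,6] S  lex  "river"
[4,6] (S/PP)\N  >  k=5
[0,6] S/PP  <  k=4
[6,7] PP  lex  "city"
[0,7] S  >  k=6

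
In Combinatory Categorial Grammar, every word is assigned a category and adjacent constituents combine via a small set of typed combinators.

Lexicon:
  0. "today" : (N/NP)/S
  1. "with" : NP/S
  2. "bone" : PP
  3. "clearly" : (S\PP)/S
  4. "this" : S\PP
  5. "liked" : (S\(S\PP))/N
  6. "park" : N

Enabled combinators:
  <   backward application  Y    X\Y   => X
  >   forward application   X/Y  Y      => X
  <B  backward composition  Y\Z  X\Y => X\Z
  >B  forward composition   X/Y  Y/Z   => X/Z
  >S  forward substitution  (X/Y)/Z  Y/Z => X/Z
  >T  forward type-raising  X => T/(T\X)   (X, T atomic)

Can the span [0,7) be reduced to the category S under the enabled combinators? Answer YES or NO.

NO

(N/NP)/S NP/S PP (S\PP)/S S\PP (S\(S\PP))/N N
CKY chart[0,7] = {(N/NP)/(S\NP), N, N/(N\N), N/(S\S), NP/(NP\N), PP/(PP\N), S/(S\N)}; S ∉ chart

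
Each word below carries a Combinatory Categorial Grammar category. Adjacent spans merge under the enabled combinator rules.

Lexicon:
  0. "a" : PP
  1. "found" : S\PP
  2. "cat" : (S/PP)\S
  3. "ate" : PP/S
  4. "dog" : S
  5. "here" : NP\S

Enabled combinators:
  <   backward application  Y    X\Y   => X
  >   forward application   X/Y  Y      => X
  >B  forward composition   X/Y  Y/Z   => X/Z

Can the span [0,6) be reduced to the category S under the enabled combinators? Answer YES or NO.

NO

PP S\PP (S/PP)\S PP/S S NP\S
CKY chart[0,6] = {NP}; S ∉ chart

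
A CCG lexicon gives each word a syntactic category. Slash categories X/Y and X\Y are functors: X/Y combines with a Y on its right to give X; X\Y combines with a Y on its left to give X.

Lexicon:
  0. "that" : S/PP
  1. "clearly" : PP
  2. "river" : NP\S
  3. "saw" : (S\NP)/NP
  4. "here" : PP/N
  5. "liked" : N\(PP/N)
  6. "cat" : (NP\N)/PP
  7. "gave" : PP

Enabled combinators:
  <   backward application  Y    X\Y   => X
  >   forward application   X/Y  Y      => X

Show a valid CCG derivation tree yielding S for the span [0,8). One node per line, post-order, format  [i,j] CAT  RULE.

[0,1] S/PP  lex  "that"
[1,2] PP  lex  "clearly"
[0,2] S  >  k=1
[2,3] NP\S  lex  "river"
[0,3] NP  <  k=2
[3,4] (S\NP)/NP  lex  "saw"
[4,5] PP/N  lex  "here"
[5,6] N\(PP/N)  lex  "liked"
[4,6] N  <  k=5
[6,7] (NP\N)/PP  lex  "cat"
[7,8] PP  lex  "gave"
[6,8] NP\N  >  k=7
[4,8] NP  <  k=6
[3,8] S\NP  >  k=4
[0,8] S  <  k=3

[0,8] S   <
  [0,3] NP   <
    [0,2] S   >
      [0,1] "that" : S/PP
      [1,2] "clearly" : PP
    [2,3] "river" : NP\S
  [3,8] S\NP   >
    [3,4] "saw" : (S\NP)/NP
    [4,8] NP   <
      [4,6] N   <
        [4,5] "here" : PP/N
        [5,6] "liked" : N\(PP/N)
      [6,8] NP\N   >
        [6,7] "cat" : (NP\N)/PP
        [7,8] "gave" : PP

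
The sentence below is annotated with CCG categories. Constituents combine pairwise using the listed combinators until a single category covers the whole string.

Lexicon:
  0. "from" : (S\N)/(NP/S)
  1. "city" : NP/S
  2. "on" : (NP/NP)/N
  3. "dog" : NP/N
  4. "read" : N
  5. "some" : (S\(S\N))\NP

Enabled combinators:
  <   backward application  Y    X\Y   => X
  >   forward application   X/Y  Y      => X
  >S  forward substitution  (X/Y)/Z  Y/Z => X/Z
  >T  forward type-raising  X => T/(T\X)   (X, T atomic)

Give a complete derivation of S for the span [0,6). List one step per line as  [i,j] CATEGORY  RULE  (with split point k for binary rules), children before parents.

[0,6] S   <
  [0,2] S\N   >
    [0,1] "from" : (S\N)/(NP/S)
    [1,2] "city" : NP/S
  [2,6] S\(S\N)   <
    [2,5] NP   >
      [2,4] NP/N   >S
        [2,3] "on" : (NP/NP)/N
        [3,4] "dog" : NP/N
      [4,5] "read" : N
    [5,6] "some" : (S\(S\N))\NP

[0,1] (S\N)/(NP/S)  lex  "from"
[1,2] NP/S  lex  "city"
[0,2] S\N  >  k=1
[2,3] (NP/NP)/N  lex  "on"
[3,4] NP/N  lex  "dog"
[2,4] NP/N  >S  k=3
[4,5] N  lex  "read"
[2,5] NP  >  k=4
[5,6] (S\(S\N))\NP  lex  "some"
[2,6] S\(S\N)  <  k=5
[0,6] S  <  k=2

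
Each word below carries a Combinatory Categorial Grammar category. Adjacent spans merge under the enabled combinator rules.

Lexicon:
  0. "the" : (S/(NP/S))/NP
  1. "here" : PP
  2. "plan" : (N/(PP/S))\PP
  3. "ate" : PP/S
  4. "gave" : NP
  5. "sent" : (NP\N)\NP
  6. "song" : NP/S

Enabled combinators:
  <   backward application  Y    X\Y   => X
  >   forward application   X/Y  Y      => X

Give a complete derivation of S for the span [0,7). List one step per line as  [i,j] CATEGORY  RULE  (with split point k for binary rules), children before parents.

[0,7] S   >
  [0,6] S/(NP/S)   >
    [0,1] "the" : (S/(NP/S))/NP
    [1,6] NP   <
      [1,4] N   >
        [1,3] N/(PP/S)   <
          [1,2] "here" : PP
          [2,3] "plan" : (N/(PP/S))\PP
        [3,4] "ate" : PP/S
      [4,6] NP\N   <
        [4,5] "gave" : NP
        [5,6] "sent" : (NP\N)\NP
  [6,7] "song" : NP/S

[0,1] (S/(NP/S))/NP  lex  "the"
[1,2] PP  lex  "here"
[2,3] (N/(PP/S))\PP  lex  "plan"
[1,3] N/(PP/S)  <  k=2
[3,4] PP/S  lex  "ate"
[1,4] N  >  k=3
[4,5] NP  lex  "gave"
[5,6] (NP\N)\NP  lex  "sent"
[4,6] NP\N  <  k=5
[1,6] NP  <  k=4
[0,6] S/(NP/S)  >  k=1
[6,7] NP/S  lex  "song"
[0,7] S  >  k=6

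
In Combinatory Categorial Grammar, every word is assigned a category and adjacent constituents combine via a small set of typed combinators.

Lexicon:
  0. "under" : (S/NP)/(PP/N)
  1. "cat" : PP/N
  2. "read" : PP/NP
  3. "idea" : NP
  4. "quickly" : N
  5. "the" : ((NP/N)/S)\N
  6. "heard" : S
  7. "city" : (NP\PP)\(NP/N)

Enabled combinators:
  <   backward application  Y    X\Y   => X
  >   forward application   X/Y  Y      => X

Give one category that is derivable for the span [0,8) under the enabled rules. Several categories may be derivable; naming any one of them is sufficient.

S

[0,8] S   >
  [0,2] S/NP   >
    [0,1] "under" : (S/NP)/(PP/N)
    [1,2] "cat" : PP/N
  [2,8] NP   <
    [2,4] PP   >
      [2,3] "read" : PP/NP
      [3,4] "idea" : NP
    [4,8] NP\PP   <
      [4,7] NP/N   >
        [4,6] (NP/N)/S   <
          [4,5] "quickly" : N
          [5,6] "the" : ((NP/N)/S)\N
        [6,7] "heard" : S
      [7,8] "city" : (NP\PP)\(NP/N)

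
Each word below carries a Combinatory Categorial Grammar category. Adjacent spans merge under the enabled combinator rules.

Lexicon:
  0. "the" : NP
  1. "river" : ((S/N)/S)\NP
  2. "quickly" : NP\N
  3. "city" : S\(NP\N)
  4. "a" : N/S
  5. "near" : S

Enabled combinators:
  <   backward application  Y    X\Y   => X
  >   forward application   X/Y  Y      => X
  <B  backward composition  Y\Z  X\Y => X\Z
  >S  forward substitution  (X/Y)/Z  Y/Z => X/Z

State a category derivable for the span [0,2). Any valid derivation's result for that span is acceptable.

(S/N)/S

[0,6] S   >
  [0,4] S/N   >
    [0,2] (S/N)/S   <
      [0,1] "the" : NP
      [1,2] "river" : ((S/N)/S)\NP
    [2,4] S   <
      [2,3] "quickly" : NP\N
      [3,4] "city" : S\(NP\N)
  [4,6] N   >
    [4,5] "a" : N/S
    [5,6] "near" : S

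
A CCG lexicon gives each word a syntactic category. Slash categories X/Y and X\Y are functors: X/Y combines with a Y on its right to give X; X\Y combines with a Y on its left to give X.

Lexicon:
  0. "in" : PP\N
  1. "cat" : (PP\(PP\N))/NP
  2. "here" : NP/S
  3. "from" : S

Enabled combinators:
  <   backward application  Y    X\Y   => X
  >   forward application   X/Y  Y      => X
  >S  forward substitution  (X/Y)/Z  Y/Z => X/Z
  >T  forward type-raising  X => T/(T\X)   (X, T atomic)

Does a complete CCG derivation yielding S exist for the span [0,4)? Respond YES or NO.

PP\N (PP\(PP\N))/NP NP/S S
CKY chart[0,4] = {N/(N\PP), NP/(NP\PP), PP, PP/(PP\PP), S/(S\PP)}; S ∉ chart

NO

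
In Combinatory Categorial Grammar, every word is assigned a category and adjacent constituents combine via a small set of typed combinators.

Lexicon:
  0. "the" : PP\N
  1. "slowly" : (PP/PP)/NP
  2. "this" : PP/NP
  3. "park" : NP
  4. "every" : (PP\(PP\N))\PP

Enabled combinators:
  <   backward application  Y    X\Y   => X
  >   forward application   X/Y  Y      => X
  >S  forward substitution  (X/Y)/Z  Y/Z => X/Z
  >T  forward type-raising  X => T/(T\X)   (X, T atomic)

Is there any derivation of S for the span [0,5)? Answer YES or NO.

PP\N (PP/PP)/NP PP/NP NP (PP\(PP\N))\PP
CKY chart[0,5] = {N/(N\PP), NP/(NP\PP), PP, PP/(PP\PP), S/(S\PP)}; S ∉ chart

NO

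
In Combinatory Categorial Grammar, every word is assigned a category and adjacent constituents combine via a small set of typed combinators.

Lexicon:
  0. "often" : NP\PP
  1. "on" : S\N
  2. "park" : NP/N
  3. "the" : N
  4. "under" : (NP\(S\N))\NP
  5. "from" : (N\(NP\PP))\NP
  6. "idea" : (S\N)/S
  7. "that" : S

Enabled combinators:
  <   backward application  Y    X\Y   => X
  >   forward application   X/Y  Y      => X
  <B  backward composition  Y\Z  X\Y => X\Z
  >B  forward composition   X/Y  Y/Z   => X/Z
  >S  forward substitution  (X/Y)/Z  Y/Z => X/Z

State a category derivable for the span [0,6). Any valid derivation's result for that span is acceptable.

[0,8] S   <
  [0,6] N   <
    [0,1] "often" : NP\PP
    [1,6] N\(NP\PP)   <
      [1,5] NP   <
        [1,2] "on" : S\N
        [2,5] NP\(S\N)   <
          [2,4] NP   >
            [2,3] "park" : NP/N
            [3,4] "the" : N
          [4,5] "under" : (NP\(S\N))\NP
      [5,6] "from" : (N\(NP\PP))\NP
  [6,8] S\N   >
    [6,7] "idea" : (S\N)/S
    [7,8] "that" : S

N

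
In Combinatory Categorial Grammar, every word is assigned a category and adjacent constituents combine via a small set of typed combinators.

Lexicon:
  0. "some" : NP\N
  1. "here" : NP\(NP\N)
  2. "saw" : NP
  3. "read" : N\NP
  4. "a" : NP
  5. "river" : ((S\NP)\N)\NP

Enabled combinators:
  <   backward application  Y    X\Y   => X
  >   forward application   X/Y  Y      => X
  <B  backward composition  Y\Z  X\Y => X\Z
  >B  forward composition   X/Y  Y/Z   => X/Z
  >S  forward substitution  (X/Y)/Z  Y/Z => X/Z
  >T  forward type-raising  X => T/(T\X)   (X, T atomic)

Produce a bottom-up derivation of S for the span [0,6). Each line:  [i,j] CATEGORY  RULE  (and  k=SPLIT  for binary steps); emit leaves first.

[0,6] S   <
  [0,2] NP   <
    [0,1] "some" : NP\N
    [1,2] "here" : NP\(NP\N)
  [2,6] S\NP   <
    [2,4] N   <
      [2,3] "saw" : NP
      [3,4] "read" : N\NP
    [4,6] (S\NP)\N   <
      [4,5] "a" : NP
      [5,6] "river" : ((S\NP)\N)\NP

[0,1] NP\N  lex  "some"
[1,2] NP\(NP\N)  lex  "here"
[0,2] NP  <  k=1
[2,3] NP  lex  "saw"
[3,4] N\NP  lex  "read"
[2,4] N  <  k=3
[4,5] NP  lex  "a"
[5,6] ((S\NP)\N)\NP  lex  "river"
[4,6] (S\NP)\N  <  k=5
[2,6] S\NP  <  k=4
[0,6] S  <  k=2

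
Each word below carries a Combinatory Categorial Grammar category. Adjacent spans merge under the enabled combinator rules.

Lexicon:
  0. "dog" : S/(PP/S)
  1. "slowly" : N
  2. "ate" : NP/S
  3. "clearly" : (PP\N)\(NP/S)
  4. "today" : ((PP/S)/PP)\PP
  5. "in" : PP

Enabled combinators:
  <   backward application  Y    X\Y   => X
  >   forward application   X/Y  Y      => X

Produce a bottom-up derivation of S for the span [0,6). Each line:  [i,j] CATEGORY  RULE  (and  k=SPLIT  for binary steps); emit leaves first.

[0,1] S/(PP/S)  lex  "dog"
[1,2] N  lex  "slowly"
[2,3] NP/S  lex  "ate"
[3,4] (PP\N)\(NP/S)  lex  "clearly"
[2,4] PP\N  <  k=3
[1,4] PP  <  k=2
[4,5] ((PP/S)/PP)\PP  lex  "today"
[1,5] (PP/S)/PP  <  k=4
[5,6] PP  lex  "in"
[1,6] PP/S  >  k=5
[0,6] S  >  k=1

[0,6] S   >
  [0,1] "dog" : S/(PP/S)
  [1,6] PP/S   >
    [1,5] (PP/S)/PP   <
      [1,4] PP   <
        [1,2] "slowly" : N
        [2,4] PP\N   <
          [2,3] "ate" : NP/S
          [3,4] "clearly" : (PP\N)\(NP/S)
      [4,5] "today" : ((PP/S)/PP)\PP
    [5,6] "in" : PP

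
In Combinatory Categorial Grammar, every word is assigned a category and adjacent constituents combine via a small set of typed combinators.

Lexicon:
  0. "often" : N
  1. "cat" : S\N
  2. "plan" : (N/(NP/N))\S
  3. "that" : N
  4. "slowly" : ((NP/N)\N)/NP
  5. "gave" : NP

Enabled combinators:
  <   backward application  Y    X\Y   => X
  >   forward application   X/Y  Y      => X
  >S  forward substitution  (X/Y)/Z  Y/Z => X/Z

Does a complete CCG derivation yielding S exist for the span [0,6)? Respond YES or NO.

N S\N (N/(NP/N))\S N ((NP/N)\N)/NP NP
CKY chart[0,6] = {N}; S ∉ chart

NO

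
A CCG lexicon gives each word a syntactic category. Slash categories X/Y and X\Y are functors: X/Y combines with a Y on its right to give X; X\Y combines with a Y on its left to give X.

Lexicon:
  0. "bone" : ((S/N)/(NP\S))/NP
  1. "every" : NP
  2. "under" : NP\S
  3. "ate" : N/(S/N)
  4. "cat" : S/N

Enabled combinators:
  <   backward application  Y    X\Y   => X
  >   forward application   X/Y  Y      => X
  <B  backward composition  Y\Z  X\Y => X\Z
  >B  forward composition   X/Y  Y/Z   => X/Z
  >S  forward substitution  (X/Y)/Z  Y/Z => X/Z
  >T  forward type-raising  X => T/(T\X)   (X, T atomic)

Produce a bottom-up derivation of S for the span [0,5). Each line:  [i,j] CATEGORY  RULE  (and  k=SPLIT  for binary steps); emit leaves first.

[0,1] ((S/N)/(NP\S))/NP  lex  "bone"
[1,2] NP  lex  "every"
[0,2] (S/N)/(NP\S)  >  k=1
[2,3] NP\S  lex  "under"
[0,3] S/N  >  k=2
[3,4] N/(S/N)  lex  "ate"
[4,5] S/N  lex  "cat"
[3,5] N  >  k=4
[0,5] S  >  k=3

[0,5] S   >
  [0,3] S/N   >
    [0,2] (S/N)/(NP\S)   >
      [0,1] "bone" : ((S/N)/(NP\S))/NP
      [1,2] "every" : NP
    [2,3] "under" : NP\S
  [3,5] N   >
    [3,4] "ate" : N/(S/N)
    [4,5] "cat" : S/N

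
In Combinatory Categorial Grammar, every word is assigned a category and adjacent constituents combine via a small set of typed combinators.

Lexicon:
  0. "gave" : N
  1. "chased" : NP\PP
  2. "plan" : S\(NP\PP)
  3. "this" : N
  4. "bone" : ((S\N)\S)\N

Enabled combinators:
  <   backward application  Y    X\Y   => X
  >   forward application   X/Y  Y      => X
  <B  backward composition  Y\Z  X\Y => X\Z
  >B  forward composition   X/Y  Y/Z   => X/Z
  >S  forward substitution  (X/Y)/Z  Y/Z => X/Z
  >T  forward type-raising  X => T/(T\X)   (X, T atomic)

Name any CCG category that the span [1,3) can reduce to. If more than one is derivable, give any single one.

[0,5] S   >
  [0,1] S/(S\N)   >T
    [0,1] "gave" : N
  [1,5] S\N   <
    [1,3] S   <
      [1,2] "chased" : NP\PP
      [2,3] "plan" : S\(NP\PP)
    [3,5] (S\N)\S   <
      [3,4] "this" : N
      [4,5] "bone" : ((S\N)\S)\N

S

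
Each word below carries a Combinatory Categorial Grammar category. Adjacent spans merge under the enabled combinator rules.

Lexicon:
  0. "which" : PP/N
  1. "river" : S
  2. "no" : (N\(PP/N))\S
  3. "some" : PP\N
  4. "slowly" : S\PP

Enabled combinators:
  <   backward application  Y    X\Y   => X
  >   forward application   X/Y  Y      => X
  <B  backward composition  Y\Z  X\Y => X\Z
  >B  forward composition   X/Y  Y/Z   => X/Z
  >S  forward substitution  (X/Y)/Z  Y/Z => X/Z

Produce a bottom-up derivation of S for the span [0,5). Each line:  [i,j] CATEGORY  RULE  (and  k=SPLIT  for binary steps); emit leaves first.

[0,5] S   <
  [0,4] PP   <
    [0,3] N   <
      [0,1] "which" : PP/N
      [1,3] N\(PP/N)   <
        [1,2] "river" : S
        [2,3] "no" : (N\(PP/N))\S
    [3,4] "some" : PP\N
  [4,5] "slowly" : S\PP

[0,1] PP/N  lex  "which"
[1,2] S  lex  "river"
[2,3] (N\(PP/N))\S  lex  "no"
[1,3] N\(PP/N)  <  k=2
[0,3] N  <  k=1
[3,4] PP\N  lex  "some"
[0,4] PP  <  k=3
[4,5] S\PP  lex  "slowly"
[0,5] S  <  k=4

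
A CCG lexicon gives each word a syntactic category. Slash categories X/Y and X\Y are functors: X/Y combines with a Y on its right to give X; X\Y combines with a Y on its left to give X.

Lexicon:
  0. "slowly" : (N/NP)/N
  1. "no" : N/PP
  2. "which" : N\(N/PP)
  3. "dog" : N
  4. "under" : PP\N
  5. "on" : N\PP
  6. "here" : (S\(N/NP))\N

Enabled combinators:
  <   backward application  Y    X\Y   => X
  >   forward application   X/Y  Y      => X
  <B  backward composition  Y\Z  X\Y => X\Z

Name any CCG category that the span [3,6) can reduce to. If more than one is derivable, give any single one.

N

[0,7] S   <
  [0,3] N/NP   >
    [0,1] "slowly" : (N/NP)/N
    [1,3] N   <
      [1,2] "no" : N/PP
      [2,3] "which" : N\(N/PP)
  [3,7] S\(N/NP)   <
    [3,6] N   <
      [3,5] PP   <
        [3,4] "dog" : N
        [4,5] "under" : PP\N
      [5,6] "on" : N\PP
    [6,7] "here" : (S\(N/NP))\N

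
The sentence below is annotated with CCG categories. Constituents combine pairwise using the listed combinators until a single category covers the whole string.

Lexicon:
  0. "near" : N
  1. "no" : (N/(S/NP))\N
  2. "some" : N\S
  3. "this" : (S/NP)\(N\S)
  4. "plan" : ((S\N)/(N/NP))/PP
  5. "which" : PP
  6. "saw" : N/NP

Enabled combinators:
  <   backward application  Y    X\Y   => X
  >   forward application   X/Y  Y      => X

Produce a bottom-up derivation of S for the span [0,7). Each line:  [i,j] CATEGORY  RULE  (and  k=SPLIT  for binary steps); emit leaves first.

[0,7] S   <
  [0,4] N   >
    [0,2] N/(S/NP)   <
      [0,1] "near" : N
      [1,2] "no" : (N/(S/NP))\N
    [2,4] S/NP   <
      [2,3] "some" : N\S
      [3,4] "this" : (S/NP)\(N\S)
  [4,7] S\N   >
    [4,6] (S\N)/(N/NP)   >
      [4,5] "plan" : ((S\N)/(N/NP))/PP
      [5,6] "which" : PP
    [6,7] "saw" : N/NP

[0,1] N  lex  "near"
[1,2] (N/(S/NP))\N  lex  "no"
[0,2] N/(S/NP)  <  k=1
[2,3] N\S  lex  "some"
[3,4] (S/NP)\(N\S)  lex  "this"
[2,4] S/NP  <  k=3
[0,4] N  >  k=2
[4,5] ((S\N)/(N/NP))/PP  lex  "plan"
[5,6] PP  lex  "which"
[4,6] (S\N)/(N/NP)  >  k=5
[6,7] N/NP  lex  "saw"
[4,7] S\N  >  k=6
[0,7] S  <  k=4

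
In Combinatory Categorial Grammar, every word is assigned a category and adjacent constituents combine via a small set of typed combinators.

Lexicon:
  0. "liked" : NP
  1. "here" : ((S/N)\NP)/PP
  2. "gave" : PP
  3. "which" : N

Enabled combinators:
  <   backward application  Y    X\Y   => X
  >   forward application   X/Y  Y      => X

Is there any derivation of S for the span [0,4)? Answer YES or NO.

YES

[0,4] S   >
  [0,3] S/N   <
    [0,1] "liked" : NP
    [1,3] (S/N)\NP   >
      [1,2] "here" : ((S/N)\NP)/PP
      [2,3] "gave" : PP
  [3,4] "which" : N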